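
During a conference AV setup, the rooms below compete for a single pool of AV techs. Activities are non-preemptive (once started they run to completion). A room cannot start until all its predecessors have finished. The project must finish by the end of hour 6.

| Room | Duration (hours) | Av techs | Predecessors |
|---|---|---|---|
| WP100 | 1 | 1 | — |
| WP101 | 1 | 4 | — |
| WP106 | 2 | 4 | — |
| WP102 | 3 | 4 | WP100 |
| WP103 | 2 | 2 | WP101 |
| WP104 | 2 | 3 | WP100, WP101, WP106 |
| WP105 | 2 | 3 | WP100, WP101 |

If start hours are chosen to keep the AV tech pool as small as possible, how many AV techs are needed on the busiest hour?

Early-start (WP100@1, WP101@1, WP106@1, WP102@2, WP103@2, WP104@3, WP105@2) gives peak 13: h1:9  h2:13  h3:12  h4:7  h5:0  h6:0.
Shift WP106→2, WP103→4, WP104→5, WP105→5.
Schedule WP100@1, WP101@1, WP106@2, WP102@2, WP103@4, WP104@5, WP105@5: h1:5  h2:8  h3:8  h4:6  h5:8  h6:6 — peak 8.

8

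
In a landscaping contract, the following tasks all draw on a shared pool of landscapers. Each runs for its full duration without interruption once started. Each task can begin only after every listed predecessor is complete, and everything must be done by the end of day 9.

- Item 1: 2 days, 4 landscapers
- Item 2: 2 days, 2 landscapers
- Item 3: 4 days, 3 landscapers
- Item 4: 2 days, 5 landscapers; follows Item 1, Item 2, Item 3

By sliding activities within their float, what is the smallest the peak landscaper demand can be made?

Early-start (Item 1@1, Item 2@1, Item 3@1, Item 4@5) gives peak 9: d1:9  d2:9  d3:3  d4:3  d5:5  d6:5  d7:0  d8:0  d9:0.
Shift Item 2→3, Item 3→3, Item 4→7.
Schedule Item 1@1, Item 2@3, Item 3@3, Item 4@7: d1:4  d2:4  d3:5  d4:5  d5:3  d6:3  d7:5  d8:5  d9:0 — peak 5.

5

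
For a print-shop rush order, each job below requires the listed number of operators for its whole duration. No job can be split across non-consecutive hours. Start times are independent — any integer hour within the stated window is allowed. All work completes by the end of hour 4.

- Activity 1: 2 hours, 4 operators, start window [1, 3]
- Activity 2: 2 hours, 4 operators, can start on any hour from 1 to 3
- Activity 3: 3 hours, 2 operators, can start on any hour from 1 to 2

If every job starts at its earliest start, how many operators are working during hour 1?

10

At early start, hour 1 has: Activity 1, Activity 2, Activity 3.
Demand: 4 + 4 + 2 = 10.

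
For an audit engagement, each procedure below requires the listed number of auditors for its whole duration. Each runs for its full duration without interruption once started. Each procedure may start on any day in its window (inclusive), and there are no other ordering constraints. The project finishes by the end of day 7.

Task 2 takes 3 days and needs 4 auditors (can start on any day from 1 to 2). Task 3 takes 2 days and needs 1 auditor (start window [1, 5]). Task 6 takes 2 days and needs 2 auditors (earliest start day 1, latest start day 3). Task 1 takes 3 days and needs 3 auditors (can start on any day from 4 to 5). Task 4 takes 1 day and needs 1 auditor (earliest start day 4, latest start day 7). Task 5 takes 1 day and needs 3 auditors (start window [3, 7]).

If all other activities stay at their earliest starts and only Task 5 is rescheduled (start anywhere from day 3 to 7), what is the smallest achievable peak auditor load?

Task 5@3: d1:7  d2:7  d3:7  d4:4  d5:3  d6:3  d7:0 → peak 7
Task 5@4: d1:7  d2:7  d3:4  d4:7  d5:3  d6:3  d7:0 → peak 7
Task 5@5: d1:7  d2:7  d3:4  d4:4  d5:6  d6:3  d7:0 → peak 7
Task 5@6: d1:7  d2:7  d3:4  d4:4  d5:3  d6:6  d7:0 → peak 7
Task 5@7: d1:7  d2:7  d3:4  d4:4  d5:3  d6:3  d7:3 → peak 7
Best is Task 5@3, peak 7.

7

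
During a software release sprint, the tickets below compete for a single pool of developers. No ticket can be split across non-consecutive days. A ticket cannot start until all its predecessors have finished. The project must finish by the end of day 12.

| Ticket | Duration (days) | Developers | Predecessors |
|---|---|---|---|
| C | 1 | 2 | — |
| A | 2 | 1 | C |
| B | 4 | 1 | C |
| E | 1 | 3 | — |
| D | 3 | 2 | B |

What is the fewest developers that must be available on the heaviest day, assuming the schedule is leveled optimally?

Early-start (C@1, A@2, B@2, E@1, D@6) gives peak 5: d1:5  d2:2  d3:2  d4:1  d5:1  d6:2  d7:2  d8:2  d9:0  d10:0  d11:0  d12:0.
Shift E→6, D→7.
Schedule C@1, A@2, B@2, E@6, D@7: d1:2  d2:2  d3:2  d4:1  d5:1  d6:3  d7:2  d8:2  d9:2  d10:0  d11:0  d12:0 — peak 3.

3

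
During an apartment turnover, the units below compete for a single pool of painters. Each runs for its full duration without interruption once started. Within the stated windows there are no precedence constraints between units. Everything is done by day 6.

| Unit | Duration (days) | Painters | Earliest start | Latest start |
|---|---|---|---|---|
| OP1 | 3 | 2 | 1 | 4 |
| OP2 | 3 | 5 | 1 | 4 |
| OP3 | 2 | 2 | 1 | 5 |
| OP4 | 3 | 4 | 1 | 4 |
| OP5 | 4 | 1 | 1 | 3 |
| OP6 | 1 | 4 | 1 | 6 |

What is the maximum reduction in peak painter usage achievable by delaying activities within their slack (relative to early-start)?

Early-start peak: d1:18  d2:14  d3:12  d4:1  d5:0  d6:0 ⇒ 18.
Leveled (OP1@1, OP2@1, OP3@4, OP4@4, OP5@1, OP6@6): d1:8  d2:8  d3:8  d4:7  d5:6  d6:8 ⇒ 8.
Reduction 18 − 8 = 10.

10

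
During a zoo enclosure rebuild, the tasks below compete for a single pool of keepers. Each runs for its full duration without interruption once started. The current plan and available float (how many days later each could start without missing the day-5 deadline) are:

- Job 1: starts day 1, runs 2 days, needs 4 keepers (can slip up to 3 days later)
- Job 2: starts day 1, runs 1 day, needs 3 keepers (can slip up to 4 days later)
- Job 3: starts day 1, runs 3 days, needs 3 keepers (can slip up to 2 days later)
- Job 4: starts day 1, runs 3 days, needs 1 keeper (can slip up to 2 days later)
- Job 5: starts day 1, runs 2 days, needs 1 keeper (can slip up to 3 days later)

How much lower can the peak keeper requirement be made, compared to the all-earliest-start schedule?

6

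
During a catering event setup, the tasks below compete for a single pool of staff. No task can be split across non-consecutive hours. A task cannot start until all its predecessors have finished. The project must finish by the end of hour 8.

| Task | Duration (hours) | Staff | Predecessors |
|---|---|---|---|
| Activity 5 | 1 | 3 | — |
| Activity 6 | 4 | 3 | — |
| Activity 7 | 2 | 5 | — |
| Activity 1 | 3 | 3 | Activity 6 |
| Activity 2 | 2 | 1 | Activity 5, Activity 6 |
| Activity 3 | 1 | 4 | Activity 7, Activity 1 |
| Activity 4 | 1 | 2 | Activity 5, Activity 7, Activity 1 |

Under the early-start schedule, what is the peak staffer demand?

11

Early-start schedule: Activity 5@1, Activity 6@1, Activity 7@1, Activity 1@5, Activity 2@5, Activity 3@8, Activity 4@8.
Load per hour: hour 1: 11, hour 2: 8, hour 3: 3, hour 4: 3, hour 5: 4, hour 6: 4, hour 7: 3, hour 8: 6.
Peak is 11.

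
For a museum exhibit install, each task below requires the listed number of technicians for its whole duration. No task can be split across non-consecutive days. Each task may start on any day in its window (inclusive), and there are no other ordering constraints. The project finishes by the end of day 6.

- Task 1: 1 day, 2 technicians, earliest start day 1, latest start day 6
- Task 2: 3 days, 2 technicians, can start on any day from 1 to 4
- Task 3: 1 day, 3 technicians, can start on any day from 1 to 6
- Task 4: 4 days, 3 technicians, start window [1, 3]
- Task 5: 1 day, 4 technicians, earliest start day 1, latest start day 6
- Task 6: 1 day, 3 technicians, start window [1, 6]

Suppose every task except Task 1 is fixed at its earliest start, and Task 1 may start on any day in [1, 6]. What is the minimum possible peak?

Task 1@1: d1:17  d2:5  d3:5  d4:3  d5:0  d6:0 → peak 17
Task 1@2: d1:15  d2:7  d3:5  d4:3  d5:0  d6:0 → peak 15
Task 1@3: d1:15  d2:5  d3:7  d4:3  d5:0  d6:0 → peak 15
Task 1@4: d1:15  d2:5  d3:5  d4:5  d5:0  d6:0 → peak 15
Task 1@5: d1:15  d2:5  d3:5  d4:3  d5:2  d6:0 → peak 15
Task 1@6: d1:15  d2:5  d3:5  d4:3  d5:0  d6:2 → peak 15
Best is Task 1@2, peak 15.

15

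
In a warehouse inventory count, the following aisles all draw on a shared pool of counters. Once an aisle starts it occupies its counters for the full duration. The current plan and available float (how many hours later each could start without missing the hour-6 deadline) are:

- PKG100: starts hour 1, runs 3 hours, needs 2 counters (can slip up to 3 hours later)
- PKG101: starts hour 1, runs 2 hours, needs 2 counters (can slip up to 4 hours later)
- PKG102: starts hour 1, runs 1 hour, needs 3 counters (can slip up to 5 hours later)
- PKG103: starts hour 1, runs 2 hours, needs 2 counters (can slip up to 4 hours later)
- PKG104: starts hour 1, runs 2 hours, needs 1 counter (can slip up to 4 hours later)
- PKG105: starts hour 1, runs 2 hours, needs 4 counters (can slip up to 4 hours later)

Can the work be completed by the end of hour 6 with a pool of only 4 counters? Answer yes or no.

no

Total counter-hours = 27; over 6 hours the average is 27/6 > 4, so some hour must exceed 4.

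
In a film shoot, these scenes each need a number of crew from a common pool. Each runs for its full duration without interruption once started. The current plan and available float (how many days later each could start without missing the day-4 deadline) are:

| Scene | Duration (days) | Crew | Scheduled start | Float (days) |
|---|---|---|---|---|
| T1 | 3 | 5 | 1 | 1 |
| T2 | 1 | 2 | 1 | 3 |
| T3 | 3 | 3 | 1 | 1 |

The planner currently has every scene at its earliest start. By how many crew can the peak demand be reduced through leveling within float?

Early-start peak: d1:10  d2:8  d3:8  d4:0 ⇒ 10.
Leveled (T1@1, T2@1, T3@2): d1:7  d2:8  d3:8  d4:3 ⇒ 8.
Reduction 10 − 8 = 2.

2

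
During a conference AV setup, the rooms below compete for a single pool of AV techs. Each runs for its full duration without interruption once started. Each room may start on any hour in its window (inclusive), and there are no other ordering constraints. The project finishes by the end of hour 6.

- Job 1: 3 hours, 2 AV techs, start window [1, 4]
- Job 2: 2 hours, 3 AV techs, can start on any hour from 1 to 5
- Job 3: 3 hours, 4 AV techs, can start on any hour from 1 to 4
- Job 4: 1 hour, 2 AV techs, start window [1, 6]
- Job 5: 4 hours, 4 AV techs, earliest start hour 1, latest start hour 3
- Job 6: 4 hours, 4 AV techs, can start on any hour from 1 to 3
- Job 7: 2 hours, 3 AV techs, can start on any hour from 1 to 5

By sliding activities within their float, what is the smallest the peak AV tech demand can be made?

12

Early-start (Job 1@1, Job 2@1, Job 3@1, Job 4@1, Job 5@1, Job 6@1, Job 7@1) gives peak 22: h1:22  h2:20  h3:14  h4:8  h5:0  h6:0.
Shift Job 3→4, Job 6→3, Job 7→5.
Schedule Job 1@1, Job 2@1, Job 3@4, Job 4@1, Job 5@1, Job 6@3, Job 7@5: h1:11  h2:9  h3:10  h4:12  h5:11  h6:11 — peak 12.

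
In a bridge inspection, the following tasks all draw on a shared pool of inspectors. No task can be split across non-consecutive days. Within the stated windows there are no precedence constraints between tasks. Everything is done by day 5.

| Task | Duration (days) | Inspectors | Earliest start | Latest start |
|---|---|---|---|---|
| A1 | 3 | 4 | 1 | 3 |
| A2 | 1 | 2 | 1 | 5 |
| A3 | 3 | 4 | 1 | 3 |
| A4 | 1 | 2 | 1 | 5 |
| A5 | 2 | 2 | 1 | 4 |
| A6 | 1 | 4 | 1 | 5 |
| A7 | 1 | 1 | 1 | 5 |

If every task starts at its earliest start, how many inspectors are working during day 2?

10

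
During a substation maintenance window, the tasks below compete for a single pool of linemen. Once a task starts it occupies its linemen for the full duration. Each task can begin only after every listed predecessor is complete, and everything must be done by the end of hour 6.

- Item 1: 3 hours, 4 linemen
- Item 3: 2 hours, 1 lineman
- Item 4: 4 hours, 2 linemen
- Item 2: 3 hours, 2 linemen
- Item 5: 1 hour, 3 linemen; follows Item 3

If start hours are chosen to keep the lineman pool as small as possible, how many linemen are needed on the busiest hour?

Early-start (Item 1@1, Item 3@1, Item 4@1, Item 2@1, Item 5@3) gives peak 11: h1:9  h2:9  h3:11  h4:2  h5:0  h6:0.
Shift Item 3→4, Item 2→4, Item 5→6.
Schedule Item 1@1, Item 3@4, Item 4@1, Item 2@4, Item 5@6: h1:6  h2:6  h3:6  h4:5  h5:3  h6:5 — peak 6.
Total lineman-hours = 31 over 6 hours ⇒ peak ≥ ⌈31/6⌉ = 6, so 6 is optimal.

6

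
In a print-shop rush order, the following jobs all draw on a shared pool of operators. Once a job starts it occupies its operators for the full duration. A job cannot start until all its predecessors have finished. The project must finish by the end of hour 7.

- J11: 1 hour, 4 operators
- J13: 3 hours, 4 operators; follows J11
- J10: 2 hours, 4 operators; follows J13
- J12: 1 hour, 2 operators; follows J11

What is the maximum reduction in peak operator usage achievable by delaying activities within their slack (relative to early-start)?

Early-start peak: h1:4  h2:6  h3:4  h4:4  h5:4  h6:4  h7:0 ⇒ 6.
Leveled (J11@1, J13@2, J10@5, J12@7): h1:4  h2:4  h3:4  h4:4  h5:4  h6:4  h7:2 ⇒ 4.
Reduction 6 − 4 = 2.

2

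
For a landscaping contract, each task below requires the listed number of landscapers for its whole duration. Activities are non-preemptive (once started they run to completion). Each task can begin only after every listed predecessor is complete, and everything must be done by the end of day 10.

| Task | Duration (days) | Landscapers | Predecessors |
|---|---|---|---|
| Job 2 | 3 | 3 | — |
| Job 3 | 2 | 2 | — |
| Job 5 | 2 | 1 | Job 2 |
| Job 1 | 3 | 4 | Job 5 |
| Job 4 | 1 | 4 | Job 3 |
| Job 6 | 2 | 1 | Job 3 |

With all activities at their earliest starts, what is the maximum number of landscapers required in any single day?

8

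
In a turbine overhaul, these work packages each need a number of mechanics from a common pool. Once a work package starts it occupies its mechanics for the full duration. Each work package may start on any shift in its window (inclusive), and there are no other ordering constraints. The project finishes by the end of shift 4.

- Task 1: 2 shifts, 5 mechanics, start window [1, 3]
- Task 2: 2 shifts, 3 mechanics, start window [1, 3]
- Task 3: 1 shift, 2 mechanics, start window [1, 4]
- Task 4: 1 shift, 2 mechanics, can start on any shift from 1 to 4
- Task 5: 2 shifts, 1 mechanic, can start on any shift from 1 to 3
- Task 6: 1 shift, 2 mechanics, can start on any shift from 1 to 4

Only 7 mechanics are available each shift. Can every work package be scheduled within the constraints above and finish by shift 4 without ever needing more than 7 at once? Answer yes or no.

Schedule Task 1@1, Task 2@3, Task 3@1, Task 4@2, Task 5@3, Task 6@3: s1:7  s2:7  s3:6  s4:4 — peak 7 ≤ 7.

yes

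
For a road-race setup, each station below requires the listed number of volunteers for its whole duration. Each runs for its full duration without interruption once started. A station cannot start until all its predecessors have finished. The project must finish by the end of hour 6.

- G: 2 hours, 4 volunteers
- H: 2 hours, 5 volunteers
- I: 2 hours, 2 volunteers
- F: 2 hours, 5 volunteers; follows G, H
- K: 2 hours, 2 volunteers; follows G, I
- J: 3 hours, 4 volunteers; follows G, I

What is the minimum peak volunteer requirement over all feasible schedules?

11

Schedule G@1, H@1, I@1, F@3, K@3, J@3: h1:11  h2:11  h3:11  h4:11  h5:4  h6:0 — peak 11.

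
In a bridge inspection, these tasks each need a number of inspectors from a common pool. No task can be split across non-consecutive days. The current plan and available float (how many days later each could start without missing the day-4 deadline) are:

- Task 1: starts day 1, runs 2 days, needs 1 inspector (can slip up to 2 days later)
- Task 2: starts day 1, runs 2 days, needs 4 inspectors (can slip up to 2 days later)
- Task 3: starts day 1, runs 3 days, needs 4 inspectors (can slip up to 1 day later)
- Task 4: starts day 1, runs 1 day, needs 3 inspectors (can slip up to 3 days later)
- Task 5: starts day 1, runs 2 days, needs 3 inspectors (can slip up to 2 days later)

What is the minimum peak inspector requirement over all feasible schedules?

8

Early-start (Task 1@1, Task 2@1, Task 3@1, Task 4@1, Task 5@1) gives peak 15: d1:15  d2:12  d3:4  d4:0.
Shift Task 2→3, Task 4→4.
Schedule Task 1@1, Task 2@3, Task 3@1, Task 4@4, Task 5@1: d1:8  d2:8  d3:8  d4:7 — peak 8.
Total inspector-days = 31 over 4 days ⇒ peak ≥ ⌈31/4⌉ = 8, so 8 is optimal.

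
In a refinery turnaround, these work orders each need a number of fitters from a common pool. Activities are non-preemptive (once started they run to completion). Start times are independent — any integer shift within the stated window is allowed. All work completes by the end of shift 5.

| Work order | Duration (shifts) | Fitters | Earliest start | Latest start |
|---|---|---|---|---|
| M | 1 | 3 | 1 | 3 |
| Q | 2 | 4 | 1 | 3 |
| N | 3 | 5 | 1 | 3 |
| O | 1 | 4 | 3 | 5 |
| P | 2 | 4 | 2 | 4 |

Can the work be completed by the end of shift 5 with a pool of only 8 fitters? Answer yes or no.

The minimum achievable peak is 9; 8 < 9, so no feasible schedule stays within the cap.

no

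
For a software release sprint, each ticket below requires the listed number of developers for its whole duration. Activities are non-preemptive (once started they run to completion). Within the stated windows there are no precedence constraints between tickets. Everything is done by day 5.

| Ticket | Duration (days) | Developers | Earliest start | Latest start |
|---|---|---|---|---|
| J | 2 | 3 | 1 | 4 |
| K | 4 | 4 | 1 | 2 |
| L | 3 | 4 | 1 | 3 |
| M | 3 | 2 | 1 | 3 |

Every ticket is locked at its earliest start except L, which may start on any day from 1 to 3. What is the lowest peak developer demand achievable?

10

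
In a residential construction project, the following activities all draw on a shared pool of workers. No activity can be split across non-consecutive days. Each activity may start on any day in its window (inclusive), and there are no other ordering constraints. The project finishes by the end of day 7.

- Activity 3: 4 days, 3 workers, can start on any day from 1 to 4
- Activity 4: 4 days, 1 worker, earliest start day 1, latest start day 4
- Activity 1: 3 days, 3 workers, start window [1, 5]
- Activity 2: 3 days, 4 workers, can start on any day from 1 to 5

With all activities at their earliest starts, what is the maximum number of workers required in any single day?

11

Early-start schedule: Activity 3@1, Activity 4@1, Activity 1@1, Activity 2@1.
Load per day: day 1: 11, day 2: 11, day 3: 11, day 4: 4, day 5: 0, day 6: 0, day 7: 0.
Peak is 11.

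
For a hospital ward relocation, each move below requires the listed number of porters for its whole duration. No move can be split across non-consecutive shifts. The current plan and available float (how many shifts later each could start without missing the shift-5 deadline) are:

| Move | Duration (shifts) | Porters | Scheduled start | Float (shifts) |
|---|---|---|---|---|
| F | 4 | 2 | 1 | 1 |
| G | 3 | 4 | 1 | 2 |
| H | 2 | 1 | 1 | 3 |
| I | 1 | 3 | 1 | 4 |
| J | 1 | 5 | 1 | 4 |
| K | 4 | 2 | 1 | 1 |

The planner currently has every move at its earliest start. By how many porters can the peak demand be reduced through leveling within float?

9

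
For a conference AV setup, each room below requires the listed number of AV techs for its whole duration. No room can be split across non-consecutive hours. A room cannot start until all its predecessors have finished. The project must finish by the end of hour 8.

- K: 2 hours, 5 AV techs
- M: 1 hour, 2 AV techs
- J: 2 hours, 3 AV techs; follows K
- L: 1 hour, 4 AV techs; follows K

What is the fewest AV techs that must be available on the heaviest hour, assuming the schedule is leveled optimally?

5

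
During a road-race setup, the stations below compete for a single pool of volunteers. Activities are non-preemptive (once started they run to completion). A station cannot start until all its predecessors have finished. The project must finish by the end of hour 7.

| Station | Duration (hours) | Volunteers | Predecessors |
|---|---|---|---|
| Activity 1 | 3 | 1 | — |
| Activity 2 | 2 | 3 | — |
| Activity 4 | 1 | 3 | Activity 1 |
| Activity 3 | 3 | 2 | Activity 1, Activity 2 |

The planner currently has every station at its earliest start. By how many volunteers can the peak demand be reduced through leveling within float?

1

Early-start peak: h1:4  h2:4  h3:1  h4:5  h5:2  h6:2  h7:0 ⇒ 5.
Leveled (Activity 1@1, Activity 2@1, Activity 4@4, Activity 3@5): h1:4  h2:4  h3:1  h4:3  h5:2  h6:2  h7:2 ⇒ 4.
Reduction 5 − 4 = 1.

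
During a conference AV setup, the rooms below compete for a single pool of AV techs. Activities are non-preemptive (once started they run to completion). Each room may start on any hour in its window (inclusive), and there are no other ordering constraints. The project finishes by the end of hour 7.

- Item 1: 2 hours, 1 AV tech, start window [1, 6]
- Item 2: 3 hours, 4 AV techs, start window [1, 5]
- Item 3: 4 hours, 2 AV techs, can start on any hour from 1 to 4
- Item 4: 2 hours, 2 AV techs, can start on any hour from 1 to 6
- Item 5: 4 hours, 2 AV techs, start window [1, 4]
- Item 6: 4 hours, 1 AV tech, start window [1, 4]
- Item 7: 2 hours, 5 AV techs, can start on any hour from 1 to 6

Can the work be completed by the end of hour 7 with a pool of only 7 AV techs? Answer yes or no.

no

The minimum achievable peak is 8; 7 < 8, so no feasible schedule stays within the cap.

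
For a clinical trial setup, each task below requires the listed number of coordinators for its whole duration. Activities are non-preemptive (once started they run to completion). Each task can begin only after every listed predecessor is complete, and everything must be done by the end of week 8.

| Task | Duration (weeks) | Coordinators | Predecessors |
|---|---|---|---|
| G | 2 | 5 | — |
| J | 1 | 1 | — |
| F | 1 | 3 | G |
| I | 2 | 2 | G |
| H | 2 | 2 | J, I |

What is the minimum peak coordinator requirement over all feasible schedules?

5

Early-start (G@1, J@1, F@3, I@3, H@5) gives peak 6: w1:6  w2:5  w3:5  w4:2  w5:2  w6:2  w7:0  w8:0.
Shift J→3, I→4, H→6.
Schedule G@1, J@3, F@3, I@4, H@6: w1:5  w2:5  w3:4  w4:2  w5:2  w6:2  w7:2  w8:0 — peak 5.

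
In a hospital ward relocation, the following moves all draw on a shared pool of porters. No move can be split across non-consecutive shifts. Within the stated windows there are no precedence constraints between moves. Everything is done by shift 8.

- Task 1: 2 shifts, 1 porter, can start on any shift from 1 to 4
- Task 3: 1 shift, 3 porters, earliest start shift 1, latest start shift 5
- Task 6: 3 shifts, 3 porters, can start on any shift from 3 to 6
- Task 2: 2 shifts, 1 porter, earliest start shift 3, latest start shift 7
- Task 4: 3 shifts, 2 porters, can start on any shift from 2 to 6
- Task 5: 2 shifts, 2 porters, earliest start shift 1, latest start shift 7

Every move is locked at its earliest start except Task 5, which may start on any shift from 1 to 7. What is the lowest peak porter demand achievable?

6

Task 5@1: s1:6  s2:5  s3:6  s4:6  s5:3  s6:0  s7:0  s8:0 → peak 6
Task 5@2: s1:4  s2:5  s3:8  s4:6  s5:3  s6:0  s7:0  s8:0 → peak 8
Task 5@3: s1:4  s2:3  s3:8  s4:8  s5:3  s6:0  s7:0  s8:0 → peak 8
Task 5@4: s1:4  s2:3  s3:6  s4:8  s5:5  s6:0  s7:0  s8:0 → peak 8
Task 5@5: s1:4  s2:3  s3:6  s4:6  s5:5  s6:2  s7:0  s8:0 → peak 6
Task 5@6: s1:4  s2:3  s3:6  s4:6  s5:3  s6:2  s7:2  s8:0 → peak 6
Task 5@7: s1:4  s2:3  s3:6  s4:6  s5:3  s6:0  s7:2  s8:2 → peak 6
Best is Task 5@1, peak 6.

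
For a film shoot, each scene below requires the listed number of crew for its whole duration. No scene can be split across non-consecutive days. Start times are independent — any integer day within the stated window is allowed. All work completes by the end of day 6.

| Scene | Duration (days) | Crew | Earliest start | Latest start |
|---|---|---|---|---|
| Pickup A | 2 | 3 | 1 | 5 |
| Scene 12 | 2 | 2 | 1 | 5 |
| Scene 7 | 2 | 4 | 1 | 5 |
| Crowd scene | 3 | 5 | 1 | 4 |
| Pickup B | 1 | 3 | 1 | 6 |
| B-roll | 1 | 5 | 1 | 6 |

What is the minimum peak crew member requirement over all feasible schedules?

8

Early-start (Pickup A@1, Scene 12@1, Scene 7@1, Crowd scene@1, Pickup B@1, B-roll@1) gives peak 22: d1:22  d2:14  d3:5  d4:0  d5:0  d6:0.
Shift Scene 12→3, Crowd scene→3, Pickup B→5, B-roll→6.
Schedule Pickup A@1, Scene 12@3, Scene 7@1, Crowd scene@3, Pickup B@5, B-roll@6: d1:7  d2:7  d3:7  d4:7  d5:8  d6:5 — peak 8.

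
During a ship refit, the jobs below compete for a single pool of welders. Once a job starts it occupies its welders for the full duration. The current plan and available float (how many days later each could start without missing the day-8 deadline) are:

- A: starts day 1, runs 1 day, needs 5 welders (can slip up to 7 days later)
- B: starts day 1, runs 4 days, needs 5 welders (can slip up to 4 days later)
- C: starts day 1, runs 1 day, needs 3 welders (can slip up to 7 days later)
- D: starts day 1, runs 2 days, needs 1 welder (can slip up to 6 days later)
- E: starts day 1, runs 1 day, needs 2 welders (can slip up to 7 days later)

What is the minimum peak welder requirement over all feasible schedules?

5

Early-start (A@1, B@1, C@1, D@1, E@1) gives peak 16: d1:16  d2:6  d3:5  d4:5  d5:0  d6:0  d7:0  d8:0.
Shift B→2, C→6, D→6, E→7.
Schedule A@1, B@2, C@6, D@6, E@7: d1:5  d2:5  d3:5  d4:5  d5:5  d6:4  d7:3  d8:0 — peak 5.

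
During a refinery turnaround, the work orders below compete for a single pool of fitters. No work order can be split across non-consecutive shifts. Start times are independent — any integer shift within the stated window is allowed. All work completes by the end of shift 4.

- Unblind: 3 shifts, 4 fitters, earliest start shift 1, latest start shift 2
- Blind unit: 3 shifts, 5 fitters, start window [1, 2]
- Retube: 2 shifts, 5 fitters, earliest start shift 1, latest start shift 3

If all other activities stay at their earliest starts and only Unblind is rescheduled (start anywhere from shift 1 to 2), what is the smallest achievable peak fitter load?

Unblind@1: s1:14  s2:14  s3:9  s4:0 → peak 14
Unblind@2: s1:10  s2:14  s3:9  s4:4 → peak 14
Best is Unblind@1, peak 14.

14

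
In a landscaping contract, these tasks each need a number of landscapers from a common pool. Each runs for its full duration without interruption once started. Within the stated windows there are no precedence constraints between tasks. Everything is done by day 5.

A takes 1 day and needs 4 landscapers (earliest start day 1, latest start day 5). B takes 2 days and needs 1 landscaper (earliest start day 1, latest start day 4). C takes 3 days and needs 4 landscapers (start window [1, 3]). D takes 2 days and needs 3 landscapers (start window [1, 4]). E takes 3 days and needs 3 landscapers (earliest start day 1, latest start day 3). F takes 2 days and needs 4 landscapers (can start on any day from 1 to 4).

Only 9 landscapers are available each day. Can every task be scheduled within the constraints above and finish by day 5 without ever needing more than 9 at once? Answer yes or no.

no

The minimum achievable peak is 10; 9 < 10, so no feasible schedule stays within the cap.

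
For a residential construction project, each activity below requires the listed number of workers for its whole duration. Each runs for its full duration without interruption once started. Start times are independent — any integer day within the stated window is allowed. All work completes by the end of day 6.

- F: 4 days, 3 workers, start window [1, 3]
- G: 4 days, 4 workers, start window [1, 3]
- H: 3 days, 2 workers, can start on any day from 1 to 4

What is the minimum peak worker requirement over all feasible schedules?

9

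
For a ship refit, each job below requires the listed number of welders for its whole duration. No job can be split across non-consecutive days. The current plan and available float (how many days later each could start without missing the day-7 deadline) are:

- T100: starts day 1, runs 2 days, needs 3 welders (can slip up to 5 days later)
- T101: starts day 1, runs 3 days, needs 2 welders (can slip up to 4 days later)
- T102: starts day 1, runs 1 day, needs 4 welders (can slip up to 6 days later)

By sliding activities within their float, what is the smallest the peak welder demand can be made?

Early-start (T100@1, T101@1, T102@1) gives peak 9: d1:9  d2:5  d3:2  d4:0  d5:0  d6:0  d7:0.
Shift T101→3, T102→6.
Schedule T100@1, T101@3, T102@6: d1:3  d2:3  d3:2  d4:2  d5:2  d6:4  d7:0 — peak 4.

4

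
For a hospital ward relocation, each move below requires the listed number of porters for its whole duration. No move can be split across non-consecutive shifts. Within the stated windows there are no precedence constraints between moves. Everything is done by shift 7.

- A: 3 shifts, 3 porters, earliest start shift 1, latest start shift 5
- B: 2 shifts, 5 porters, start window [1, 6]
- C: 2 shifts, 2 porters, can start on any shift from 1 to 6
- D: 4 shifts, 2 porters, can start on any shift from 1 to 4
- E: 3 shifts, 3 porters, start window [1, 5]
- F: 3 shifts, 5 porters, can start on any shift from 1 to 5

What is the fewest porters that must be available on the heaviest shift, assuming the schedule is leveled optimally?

10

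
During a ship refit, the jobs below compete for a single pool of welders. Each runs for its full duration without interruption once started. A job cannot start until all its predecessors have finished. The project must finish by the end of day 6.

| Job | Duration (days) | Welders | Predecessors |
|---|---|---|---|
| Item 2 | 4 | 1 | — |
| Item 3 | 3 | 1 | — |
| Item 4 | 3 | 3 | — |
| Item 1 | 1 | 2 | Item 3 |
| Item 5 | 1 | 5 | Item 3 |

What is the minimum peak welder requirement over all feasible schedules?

Early-start (Item 2@1, Item 3@1, Item 4@1, Item 1@4, Item 5@4) gives peak 8: d1:5  d2:5  d3:5  d4:8  d5:0  d6:0.
Shift Item 5→5.
Schedule Item 2@1, Item 3@1, Item 4@1, Item 1@4, Item 5@5: d1:5  d2:5  d3:5  d4:3  d5:5  d6:0 — peak 5.

5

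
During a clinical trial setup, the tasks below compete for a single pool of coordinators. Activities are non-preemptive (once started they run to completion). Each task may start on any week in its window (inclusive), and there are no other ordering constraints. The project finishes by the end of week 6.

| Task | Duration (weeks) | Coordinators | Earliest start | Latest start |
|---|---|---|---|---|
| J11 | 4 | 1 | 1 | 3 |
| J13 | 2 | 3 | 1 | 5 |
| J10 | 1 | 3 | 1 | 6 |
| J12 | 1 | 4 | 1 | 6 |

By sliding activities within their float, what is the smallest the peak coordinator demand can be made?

4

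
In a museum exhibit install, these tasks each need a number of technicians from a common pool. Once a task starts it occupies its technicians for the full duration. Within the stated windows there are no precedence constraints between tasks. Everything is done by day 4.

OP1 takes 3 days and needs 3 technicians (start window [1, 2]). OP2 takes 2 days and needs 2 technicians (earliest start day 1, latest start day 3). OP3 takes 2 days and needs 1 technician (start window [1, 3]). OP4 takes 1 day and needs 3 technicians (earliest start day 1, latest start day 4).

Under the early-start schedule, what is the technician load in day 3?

At early start, day 3 has: OP1.
Demand: 3 = 3.

3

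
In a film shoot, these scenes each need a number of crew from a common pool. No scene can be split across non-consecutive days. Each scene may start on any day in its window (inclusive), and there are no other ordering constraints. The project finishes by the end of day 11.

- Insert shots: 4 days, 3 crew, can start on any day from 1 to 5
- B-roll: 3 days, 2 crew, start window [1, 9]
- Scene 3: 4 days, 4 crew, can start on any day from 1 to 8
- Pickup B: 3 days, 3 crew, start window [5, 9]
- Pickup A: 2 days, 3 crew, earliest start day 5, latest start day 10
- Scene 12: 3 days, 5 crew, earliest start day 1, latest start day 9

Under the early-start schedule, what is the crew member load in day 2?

At early start, day 2 has: Insert shots, B-roll, Scene 3, Scene 12.
Demand: 3 + 2 + 4 + 5 = 14.

14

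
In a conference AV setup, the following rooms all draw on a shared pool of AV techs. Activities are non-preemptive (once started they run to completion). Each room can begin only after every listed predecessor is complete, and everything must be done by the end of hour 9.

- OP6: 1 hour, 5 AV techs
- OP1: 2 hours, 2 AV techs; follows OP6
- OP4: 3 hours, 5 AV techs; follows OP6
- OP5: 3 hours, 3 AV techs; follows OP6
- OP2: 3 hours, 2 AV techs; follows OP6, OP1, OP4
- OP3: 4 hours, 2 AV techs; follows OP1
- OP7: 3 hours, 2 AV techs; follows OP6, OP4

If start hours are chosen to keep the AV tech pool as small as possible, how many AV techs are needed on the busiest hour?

Early-start (OP6@1, OP1@2, OP4@2, OP5@2, OP2@5, OP3@4, OP7@5) gives peak 10: h1:5  h2:10  h3:10  h4:10  h5:6  h6:6  h7:6  h8:0  h9:0.
Shift OP5→4, OP3→5, OP7→7.
Schedule OP6@1, OP1@2, OP4@2, OP5@4, OP2@5, OP3@5, OP7@7: h1:5  h2:7  h3:7  h4:8  h5:7  h6:7  h7:6  h8:4  h9:2 — peak 8.

8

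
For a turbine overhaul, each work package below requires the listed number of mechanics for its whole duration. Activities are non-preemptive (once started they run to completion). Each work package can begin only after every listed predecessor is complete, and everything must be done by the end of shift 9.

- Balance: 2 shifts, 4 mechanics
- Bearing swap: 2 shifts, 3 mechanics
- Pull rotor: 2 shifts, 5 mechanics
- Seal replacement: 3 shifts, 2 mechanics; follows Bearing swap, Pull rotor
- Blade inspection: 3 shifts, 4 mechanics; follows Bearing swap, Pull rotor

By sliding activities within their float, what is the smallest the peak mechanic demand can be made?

6

Early-start (Balance@1, Bearing swap@1, Pull rotor@1, Seal replacement@3, Blade inspection@3) gives peak 12: s1:12  s2:12  s3:6  s4:6  s5:6  s6:0  s7:0  s8:0  s9:0.
Shift Bearing swap→3, Pull rotor→5, Seal replacement→7, Blade inspection→7.
Schedule Balance@1, Bearing swap@3, Pull rotor@5, Seal replacement@7, Blade inspection@7: s1:4  s2:4  s3:3  s4:3  s5:5  s6:5  s7:6  s8:6  s9:6 — peak 6.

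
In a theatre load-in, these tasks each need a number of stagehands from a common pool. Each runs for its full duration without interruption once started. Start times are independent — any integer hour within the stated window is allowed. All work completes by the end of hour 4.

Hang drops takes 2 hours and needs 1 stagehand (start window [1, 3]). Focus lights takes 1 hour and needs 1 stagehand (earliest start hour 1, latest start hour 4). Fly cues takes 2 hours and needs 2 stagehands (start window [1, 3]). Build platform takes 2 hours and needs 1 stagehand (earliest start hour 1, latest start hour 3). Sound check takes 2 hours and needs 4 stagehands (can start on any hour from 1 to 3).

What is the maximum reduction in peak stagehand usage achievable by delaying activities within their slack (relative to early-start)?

4

Early-start peak: h1:9  h2:8  h3:0  h4:0 ⇒ 9.
Leveled (Hang drops@1, Focus lights@1, Fly cues@1, Build platform@1, Sound check@3): h1:5  h2:4  h3:4  h4:4 ⇒ 5.
Reduction 9 − 5 = 4.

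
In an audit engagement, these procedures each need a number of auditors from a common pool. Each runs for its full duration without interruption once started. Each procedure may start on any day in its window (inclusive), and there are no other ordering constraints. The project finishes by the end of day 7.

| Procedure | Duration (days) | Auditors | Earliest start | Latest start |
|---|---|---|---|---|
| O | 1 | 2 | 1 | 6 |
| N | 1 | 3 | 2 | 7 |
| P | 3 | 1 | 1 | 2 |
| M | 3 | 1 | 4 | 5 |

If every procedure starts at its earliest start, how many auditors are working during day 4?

At early start, day 4 has: M.
Demand: 1 = 1.

1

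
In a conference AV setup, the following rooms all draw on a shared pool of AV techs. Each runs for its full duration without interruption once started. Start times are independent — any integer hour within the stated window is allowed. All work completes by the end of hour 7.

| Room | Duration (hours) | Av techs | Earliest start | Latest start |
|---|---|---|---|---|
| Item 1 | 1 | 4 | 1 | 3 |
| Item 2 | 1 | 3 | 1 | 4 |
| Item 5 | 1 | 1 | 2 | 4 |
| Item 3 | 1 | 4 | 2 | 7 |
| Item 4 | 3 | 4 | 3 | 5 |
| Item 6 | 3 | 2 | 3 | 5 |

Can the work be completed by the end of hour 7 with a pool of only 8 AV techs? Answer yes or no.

yes

Schedule Item 1@1, Item 2@2, Item 5@2, Item 3@3, Item 4@4, Item 6@3: h1:4  h2:4  h3:6  h4:6  h5:6  h6:4  h7:0 — peak 6 ≤ 8.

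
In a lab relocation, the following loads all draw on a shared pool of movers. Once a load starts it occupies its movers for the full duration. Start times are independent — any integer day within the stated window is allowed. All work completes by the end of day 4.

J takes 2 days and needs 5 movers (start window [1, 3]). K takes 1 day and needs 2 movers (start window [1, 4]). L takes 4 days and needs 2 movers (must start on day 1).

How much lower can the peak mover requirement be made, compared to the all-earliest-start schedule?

2

Early-start peak: d1:9  d2:7  d3:2  d4:2 ⇒ 9.
Leveled (J@1, K@3, L@1): d1:7  d2:7  d3:4  d4:2 ⇒ 7.
Reduction 9 − 7 = 2.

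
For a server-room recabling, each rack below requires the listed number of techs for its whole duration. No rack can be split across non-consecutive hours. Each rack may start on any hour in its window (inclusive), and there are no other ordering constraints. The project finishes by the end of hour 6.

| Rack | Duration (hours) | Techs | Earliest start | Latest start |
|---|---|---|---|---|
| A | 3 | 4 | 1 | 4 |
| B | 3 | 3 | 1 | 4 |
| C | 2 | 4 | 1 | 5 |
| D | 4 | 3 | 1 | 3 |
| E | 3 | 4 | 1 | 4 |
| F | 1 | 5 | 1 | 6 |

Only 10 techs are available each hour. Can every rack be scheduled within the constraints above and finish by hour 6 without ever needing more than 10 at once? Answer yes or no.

no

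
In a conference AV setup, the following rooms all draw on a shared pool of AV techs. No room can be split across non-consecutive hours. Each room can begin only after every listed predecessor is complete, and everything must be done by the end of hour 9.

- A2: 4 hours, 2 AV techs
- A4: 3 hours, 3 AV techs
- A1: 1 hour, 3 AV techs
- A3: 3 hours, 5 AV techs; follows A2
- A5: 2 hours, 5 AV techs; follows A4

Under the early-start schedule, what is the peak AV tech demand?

10

Early-start schedule: A2@1, A4@1, A1@1, A3@5, A5@4.
Load per hour: hour 1: 8, hour 2: 5, hour 3: 5, hour 4: 7, hour 5: 10, hour 6: 5, hour 7: 5, hour 8: 0, hour 9: 0.
Peak is 10.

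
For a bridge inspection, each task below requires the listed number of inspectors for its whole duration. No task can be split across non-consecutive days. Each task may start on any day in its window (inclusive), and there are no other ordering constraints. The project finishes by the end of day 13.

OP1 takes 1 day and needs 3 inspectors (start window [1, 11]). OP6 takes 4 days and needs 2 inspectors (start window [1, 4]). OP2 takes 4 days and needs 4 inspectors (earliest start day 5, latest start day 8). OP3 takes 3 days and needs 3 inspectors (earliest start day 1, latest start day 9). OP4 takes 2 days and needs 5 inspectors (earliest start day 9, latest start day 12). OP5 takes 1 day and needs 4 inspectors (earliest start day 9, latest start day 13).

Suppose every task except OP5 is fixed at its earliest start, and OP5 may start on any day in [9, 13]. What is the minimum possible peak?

OP5@9: d1:8  d2:5  d3:5  d4:2  d5:4  d6:4  d7:4  d8:4  d9:9  d10:5  d11:0  d12:0  d13:0 → peak 9
OP5@10: d1:8  d2:5  d3:5  d4:2  d5:4  d6:4  d7:4  d8:4  d9:5  d10:9  d11:0  d12:0  d13:0 → peak 9
OP5@11: d1:8  d2:5  d3:5  d4:2  d5:4  d6:4  d7:4  d8:4  d9:5  d10:5  d11:4  d12:0  d13:0 → peak 8
OP5@12: d1:8  d2:5  d3:5  d4:2  d5:4  d6:4  d7:4  d8:4  d9:5  d10:5  d11:0  d12:4  d13:0 → peak 8
OP5@13: d1:8  d2:5  d3:5  d4:2  d5:4  d6:4  d7:4  d8:4  d9:5  d10:5  d11:0  d12:0  d13:4 → peak 8
Best is OP5@11, peak 8.

8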